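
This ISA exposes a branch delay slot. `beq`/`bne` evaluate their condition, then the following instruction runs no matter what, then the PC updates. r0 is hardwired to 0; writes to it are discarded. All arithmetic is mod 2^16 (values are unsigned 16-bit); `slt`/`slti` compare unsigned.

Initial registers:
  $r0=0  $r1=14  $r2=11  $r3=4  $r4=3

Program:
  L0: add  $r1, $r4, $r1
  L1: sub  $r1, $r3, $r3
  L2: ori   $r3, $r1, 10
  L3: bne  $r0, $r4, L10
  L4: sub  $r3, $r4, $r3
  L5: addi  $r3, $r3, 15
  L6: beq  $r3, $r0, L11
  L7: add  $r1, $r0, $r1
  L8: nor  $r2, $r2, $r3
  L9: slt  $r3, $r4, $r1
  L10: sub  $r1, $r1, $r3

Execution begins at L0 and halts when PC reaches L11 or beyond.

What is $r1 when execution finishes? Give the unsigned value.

7

#0 add  $r1, $r4, $r1 ; 0/17/11/4/3
#1 sub  $r1, $r3, $r3 ; 0/0/11/4/3
#2 ori   $r3, $r1, 10 ; 0/0/11/10/3
#3 bne  $r0, $r4, L10 ; 0/0/11/10/3 ; →target
#4 sub  $r3, $r4, $r3 ; 0/0/11/65529/3
#10 sub  $r1, $r1, $r3 ; 0/7/11/65529/3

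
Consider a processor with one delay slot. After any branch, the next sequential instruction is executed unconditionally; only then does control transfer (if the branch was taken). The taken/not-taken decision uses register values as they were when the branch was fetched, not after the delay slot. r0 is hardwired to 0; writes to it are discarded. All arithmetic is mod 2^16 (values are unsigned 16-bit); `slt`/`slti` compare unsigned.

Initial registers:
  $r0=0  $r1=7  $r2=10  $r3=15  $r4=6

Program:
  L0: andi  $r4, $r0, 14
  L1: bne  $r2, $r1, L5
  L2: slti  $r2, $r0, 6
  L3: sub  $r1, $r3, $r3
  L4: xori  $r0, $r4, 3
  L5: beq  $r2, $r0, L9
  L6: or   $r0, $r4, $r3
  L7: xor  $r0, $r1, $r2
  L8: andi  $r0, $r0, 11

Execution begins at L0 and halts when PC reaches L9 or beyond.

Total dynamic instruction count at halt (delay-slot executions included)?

PC=0  andi  $r4, $r0, 14     | $r0=0 $r1=7 $r2=10 $r3=15 $r4=0
PC=1  bne  $r2, $r1, L5      | $r0=0 $r1=7 $r2=10 $r3=15 $r4=0  [TAKEN]
PC=2  slti  $r2, $r0, 6      | $r0=0 $r1=7 $r2=1 $r3=15 $r4=0
PC=5  beq  $r2, $r0, L9      | $r0=0 $r1=7 $r2=1 $r3=15 $r4=0  [not taken]
PC=6  or   $r0, $r4, $r3     | $r0=0 $r1=7 $r2=1 $r3=15 $r4=0
PC=7  xor  $r0, $r1, $r2     | $r0=0 $r1=7 $r2=1 $r3=15 $r4=0
PC=8  andi  $r0, $r0, 11     | $r0=0 $r1=7 $r2=1 $r3=15 $r4=0

7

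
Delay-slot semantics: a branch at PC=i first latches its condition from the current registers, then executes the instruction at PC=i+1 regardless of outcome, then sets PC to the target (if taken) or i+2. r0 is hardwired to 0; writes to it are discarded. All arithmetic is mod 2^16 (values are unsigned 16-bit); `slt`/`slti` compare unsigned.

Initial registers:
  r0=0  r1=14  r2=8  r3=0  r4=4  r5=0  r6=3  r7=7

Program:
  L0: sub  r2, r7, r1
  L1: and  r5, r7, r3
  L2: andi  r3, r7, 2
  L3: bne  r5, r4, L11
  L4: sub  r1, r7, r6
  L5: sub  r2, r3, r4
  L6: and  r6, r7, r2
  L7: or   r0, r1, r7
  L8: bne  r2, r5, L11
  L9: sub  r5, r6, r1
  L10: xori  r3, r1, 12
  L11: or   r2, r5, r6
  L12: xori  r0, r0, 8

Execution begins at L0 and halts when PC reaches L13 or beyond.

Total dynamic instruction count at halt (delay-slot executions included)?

7

PC=0  sub  r2, r7, r1        | r0=0 r1=14 r2=65529 r3=0 r4=4 r5=0 r6=3 r7=7
PC=1  and  r5, r7, r3        | r0=0 r1=14 r2=65529 r3=0 r4=4 r5=0 r6=3 r7=7
PC=2  andi  r3, r7, 2        | r0=0 r1=14 r2=65529 r3=2 r4=4 r5=0 r6=3 r7=7
PC=3  bne  r5, r4, L11       | r0=0 r1=14 r2=65529 r3=2 r4=4 r5=0 r6=3 r7=7  [TAKEN]
PC=4  sub  r1, r7, r6        | r0=0 r1=4 r2=65529 r3=2 r4=4 r5=0 r6=3 r7=7
PC=11 or   r2, r5, r6        | r0=0 r1=4 r2=3 r3=2 r4=4 r5=0 r6=3 r7=7
PC=12 xori  r0, r0, 8        | r0=0 r1=4 r2=3 r3=2 r4=4 r5=0 r6=3 r7=7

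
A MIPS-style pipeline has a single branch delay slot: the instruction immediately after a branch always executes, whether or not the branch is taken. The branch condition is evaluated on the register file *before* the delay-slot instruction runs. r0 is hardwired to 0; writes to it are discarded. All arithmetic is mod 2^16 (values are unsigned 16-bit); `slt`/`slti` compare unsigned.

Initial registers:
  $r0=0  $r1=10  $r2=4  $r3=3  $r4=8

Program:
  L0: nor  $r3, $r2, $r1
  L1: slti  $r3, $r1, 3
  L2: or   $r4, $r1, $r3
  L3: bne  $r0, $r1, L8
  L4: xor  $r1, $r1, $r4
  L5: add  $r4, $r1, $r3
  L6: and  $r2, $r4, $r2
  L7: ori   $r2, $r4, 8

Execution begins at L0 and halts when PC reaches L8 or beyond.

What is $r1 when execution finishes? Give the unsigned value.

0

PC=0  nor  $r3, $r2, $r1     | $r0=0 $r1=10 $r2=4 $r3=65521 $r4=8
PC=1  slti  $r3, $r1, 3      | $r0=0 $r1=10 $r2=4 $r3=0 $r4=8
PC=2  or   $r4, $r1, $r3     | $r0=0 $r1=10 $r2=4 $r3=0 $r4=10
PC=3  bne  $r0, $r1, L8      | $r0=0 $r1=10 $r2=4 $r3=0 $r4=10  [TAKEN]
PC=4  xor  $r1, $r1, $r4     | $r0=0 $r1=0 $r2=4 $r3=0 $r4=10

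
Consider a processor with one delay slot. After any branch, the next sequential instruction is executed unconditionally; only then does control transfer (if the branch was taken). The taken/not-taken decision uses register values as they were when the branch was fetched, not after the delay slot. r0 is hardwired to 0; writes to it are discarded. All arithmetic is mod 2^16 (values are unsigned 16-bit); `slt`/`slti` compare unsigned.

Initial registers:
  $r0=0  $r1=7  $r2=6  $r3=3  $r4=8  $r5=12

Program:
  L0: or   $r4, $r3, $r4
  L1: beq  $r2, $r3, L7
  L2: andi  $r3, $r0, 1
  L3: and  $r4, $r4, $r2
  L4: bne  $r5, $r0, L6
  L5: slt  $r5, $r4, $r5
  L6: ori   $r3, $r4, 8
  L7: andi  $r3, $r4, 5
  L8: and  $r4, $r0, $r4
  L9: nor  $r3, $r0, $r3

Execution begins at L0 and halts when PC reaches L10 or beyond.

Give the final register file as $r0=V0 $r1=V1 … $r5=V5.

$r0=0 $r1=7 $r2=6 $r3=65535 $r4=0 $r5=1

PC=0  or   $r4, $r3, $r4     | $r0=0 $r1=7 $r2=6 $r3=3 $r4=11 $r5=12
PC=1  beq  $r2, $r3, L7      | $r0=0 $r1=7 $r2=6 $r3=3 $r4=11 $r5=12  [not taken]
PC=2  andi  $r3, $r0, 1      | $r0=0 $r1=7 $r2=6 $r3=0 $r4=11 $r5=12
PC=3  and  $r4, $r4, $r2     | $r0=0 $r1=7 $r2=6 $r3=0 $r4=2 $r5=12
PC=4  bne  $r5, $r0, L6      | $r0=0 $r1=7 $r2=6 $r3=0 $r4=2 $r5=12  [TAKEN]
PC=5  slt  $r5, $r4, $r5     | $r0=0 $r1=7 $r2=6 $r3=0 $r4=2 $r5=1
PC=6  ori   $r3, $r4, 8      | $r0=0 $r1=7 $r2=6 $r3=10 $r4=2 $r5=1
PC=7  andi  $r3, $r4, 5      | $r0=0 $r1=7 $r2=6 $r3=0 $r4=2 $r5=1
PC=8  and  $r4, $r0, $r4     | $r0=0 $r1=7 $r2=6 $r3=0 $r4=0 $r5=1
PC=9  nor  $r3, $r0, $r3     | $r0=0 $r1=7 $r2=6 $r3=65535 $r4=0 $r5=1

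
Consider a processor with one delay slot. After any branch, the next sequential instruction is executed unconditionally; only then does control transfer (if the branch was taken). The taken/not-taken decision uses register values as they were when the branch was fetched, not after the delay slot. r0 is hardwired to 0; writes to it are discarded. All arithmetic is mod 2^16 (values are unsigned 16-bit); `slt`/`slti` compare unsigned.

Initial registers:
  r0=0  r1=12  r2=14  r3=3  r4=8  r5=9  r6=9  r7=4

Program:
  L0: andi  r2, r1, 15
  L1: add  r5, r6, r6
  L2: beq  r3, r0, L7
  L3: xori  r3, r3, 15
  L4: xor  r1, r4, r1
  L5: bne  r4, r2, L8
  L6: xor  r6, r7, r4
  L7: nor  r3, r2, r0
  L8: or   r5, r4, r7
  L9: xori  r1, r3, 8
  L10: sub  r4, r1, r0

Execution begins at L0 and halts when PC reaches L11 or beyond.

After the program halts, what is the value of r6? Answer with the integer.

12

#0 andi  r2, r1, 15 ; 0/12/12/3/8/9/9/4
#1 add  r5, r6, r6 ; 0/12/12/3/8/18/9/4
#2 beq  r3, r0, L7 ; 0/12/12/3/8/18/9/4 ; →fallthru
#3 xori  r3, r3, 15 ; 0/12/12/12/8/18/9/4
#4 xor  r1, r4, r1 ; 0/4/12/12/8/18/9/4
#5 bne  r4, r2, L8 ; 0/4/12/12/8/18/9/4 ; →target
#6 xor  r6, r7, r4 ; 0/4/12/12/8/18/12/4
#8 or   r5, r4, r7 ; 0/4/12/12/8/12/12/4
#9 xori  r1, r3, 8 ; 0/4/12/12/8/12/12/4
#10 sub  r4, r1, r0 ; 0/4/12/12/4/12/12/4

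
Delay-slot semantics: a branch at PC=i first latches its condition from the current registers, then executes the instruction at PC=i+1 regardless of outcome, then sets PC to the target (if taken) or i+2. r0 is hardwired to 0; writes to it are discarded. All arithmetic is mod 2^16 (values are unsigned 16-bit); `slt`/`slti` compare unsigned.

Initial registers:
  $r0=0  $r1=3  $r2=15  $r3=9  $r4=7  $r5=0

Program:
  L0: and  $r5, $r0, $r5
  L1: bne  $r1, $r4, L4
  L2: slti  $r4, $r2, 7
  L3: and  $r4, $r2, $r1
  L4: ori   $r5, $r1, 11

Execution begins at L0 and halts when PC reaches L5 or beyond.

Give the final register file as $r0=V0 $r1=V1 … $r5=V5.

$r0=0 $r1=3 $r2=15 $r3=9 $r4=0 $r5=11

[0] and  $r5, $r0, $r5  →  {$r0:0, $r1:3, $r2:15, $r3:9, $r4:7, $r5:0}
[1] bne  $r1, $r4, L4  →  {$r0:0, $r1:3, $r2:15, $r3:9, $r4:7, $r5:0}  ⟨branch taken⟩
[2] slti  $r4, $r2, 7  →  {$r0:0, $r1:3, $r2:15, $r3:9, $r4:0, $r5:0}
[4] ori   $r5, $r1, 11  →  {$r0:0, $r1:3, $r2:15, $r3:9, $r4:0, $r5:11}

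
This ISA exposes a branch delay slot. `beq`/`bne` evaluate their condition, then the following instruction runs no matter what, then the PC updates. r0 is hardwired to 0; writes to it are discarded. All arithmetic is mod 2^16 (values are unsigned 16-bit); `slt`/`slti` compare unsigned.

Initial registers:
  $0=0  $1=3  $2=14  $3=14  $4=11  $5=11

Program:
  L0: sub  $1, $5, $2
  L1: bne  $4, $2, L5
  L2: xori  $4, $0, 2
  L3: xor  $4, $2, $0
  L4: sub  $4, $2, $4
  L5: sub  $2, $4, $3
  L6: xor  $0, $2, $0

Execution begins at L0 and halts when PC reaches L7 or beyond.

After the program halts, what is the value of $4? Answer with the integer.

2

[0] sub  $1, $5, $2  →  {$0:0, $1:65533, $2:14, $3:14, $4:11, $5:11}
[1] bne  $4, $2, L5  →  {$0:0, $1:65533, $2:14, $3:14, $4:11, $5:11}  ⟨branch taken⟩
[2] xori  $4, $0, 2  →  {$0:0, $1:65533, $2:14, $3:14, $4:2, $5:11}
[5] sub  $2, $4, $3  →  {$0:0, $1:65533, $2:65524, $3:14, $4:2, $5:11}
[6] xor  $0, $2, $0  →  {$0:0, $1:65533, $2:65524, $3:14, $4:2, $5:11}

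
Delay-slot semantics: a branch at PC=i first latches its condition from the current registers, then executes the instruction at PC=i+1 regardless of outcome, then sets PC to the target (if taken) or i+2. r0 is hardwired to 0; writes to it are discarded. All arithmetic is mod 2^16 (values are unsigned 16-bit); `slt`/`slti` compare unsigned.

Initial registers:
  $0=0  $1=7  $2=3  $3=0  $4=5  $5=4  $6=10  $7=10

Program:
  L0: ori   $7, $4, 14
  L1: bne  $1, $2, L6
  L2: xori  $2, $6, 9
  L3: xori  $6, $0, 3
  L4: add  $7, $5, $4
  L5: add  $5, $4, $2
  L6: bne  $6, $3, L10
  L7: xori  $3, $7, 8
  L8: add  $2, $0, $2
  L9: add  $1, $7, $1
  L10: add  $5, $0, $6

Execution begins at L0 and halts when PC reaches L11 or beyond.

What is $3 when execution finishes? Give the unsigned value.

7

PC=0  ori   $7, $4, 14       | $0=0 $1=7 $2=3 $3=0 $4=5 $5=4 $6=10 $7=15
PC=1  bne  $1, $2, L6        | $0=0 $1=7 $2=3 $3=0 $4=5 $5=4 $6=10 $7=15  [TAKEN]
PC=2  xori  $2, $6, 9        | $0=0 $1=7 $2=3 $3=0 $4=5 $5=4 $6=10 $7=15
PC=6  bne  $6, $3, L10       | $0=0 $1=7 $2=3 $3=0 $4=5 $5=4 $6=10 $7=15  [TAKEN]
PC=7  xori  $3, $7, 8        | $0=0 $1=7 $2=3 $3=7 $4=5 $5=4 $6=10 $7=15
PC=10 add  $5, $0, $6        | $0=0 $1=7 $2=3 $3=7 $4=5 $5=10 $6=10 $7=15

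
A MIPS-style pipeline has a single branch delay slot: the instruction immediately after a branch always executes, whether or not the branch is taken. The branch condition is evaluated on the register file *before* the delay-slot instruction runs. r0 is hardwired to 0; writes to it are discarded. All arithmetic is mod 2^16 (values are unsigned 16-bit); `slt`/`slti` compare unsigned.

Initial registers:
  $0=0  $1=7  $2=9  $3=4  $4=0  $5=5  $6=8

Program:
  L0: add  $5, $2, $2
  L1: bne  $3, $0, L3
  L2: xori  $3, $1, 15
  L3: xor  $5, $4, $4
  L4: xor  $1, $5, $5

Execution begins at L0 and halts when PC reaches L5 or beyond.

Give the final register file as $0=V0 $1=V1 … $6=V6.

$0=0 $1=0 $2=9 $3=8 $4=0 $5=0 $6=8

[0] add  $5, $2, $2  →  {$0:0, $1:7, $2:9, $3:4, $4:0, $5:18, $6:8}
[1] bne  $3, $0, L3  →  {$0:0, $1:7, $2:9, $3:4, $4:0, $5:18, $6:8}  ⟨branch taken⟩
[2] xori  $3, $1, 15  →  {$0:0, $1:7, $2:9, $3:8, $4:0, $5:18, $6:8}
[3] xor  $5, $4, $4  →  {$0:0, $1:7, $2:9, $3:8, $4:0, $5:0, $6:8}
[4] xor  $1, $5, $5  →  {$0:0, $1:0, $2:9, $3:8, $4:0, $5:0, $6:8}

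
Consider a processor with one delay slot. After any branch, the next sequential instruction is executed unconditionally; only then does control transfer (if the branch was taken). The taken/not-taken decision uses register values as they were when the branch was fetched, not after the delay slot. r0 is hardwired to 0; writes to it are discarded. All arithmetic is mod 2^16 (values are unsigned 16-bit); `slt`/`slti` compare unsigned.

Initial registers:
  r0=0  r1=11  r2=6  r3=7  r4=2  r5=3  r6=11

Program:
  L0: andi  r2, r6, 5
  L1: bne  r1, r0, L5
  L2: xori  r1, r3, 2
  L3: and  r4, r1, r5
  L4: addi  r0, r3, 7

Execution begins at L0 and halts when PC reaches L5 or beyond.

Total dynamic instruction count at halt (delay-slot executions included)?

3

PC=0  andi  r2, r6, 5        | r0=0 r1=11 r2=1 r3=7 r4=2 r5=3 r6=11
PC=1  bne  r1, r0, L5        | r0=0 r1=11 r2=1 r3=7 r4=2 r5=3 r6=11  [TAKEN]
PC=2  xori  r1, r3, 2        | r0=0 r1=5 r2=1 r3=7 r4=2 r5=3 r6=11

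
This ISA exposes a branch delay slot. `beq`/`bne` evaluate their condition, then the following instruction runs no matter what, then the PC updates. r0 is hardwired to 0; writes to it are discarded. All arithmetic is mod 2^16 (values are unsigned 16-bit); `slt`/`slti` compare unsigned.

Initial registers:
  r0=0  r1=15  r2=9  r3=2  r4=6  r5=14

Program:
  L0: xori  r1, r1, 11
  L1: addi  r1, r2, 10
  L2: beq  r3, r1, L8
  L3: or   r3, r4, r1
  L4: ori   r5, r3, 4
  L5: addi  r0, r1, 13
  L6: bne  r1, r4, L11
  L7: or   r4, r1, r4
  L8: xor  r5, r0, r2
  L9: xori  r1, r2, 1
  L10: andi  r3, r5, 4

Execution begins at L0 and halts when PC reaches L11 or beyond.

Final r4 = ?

23

#0 xori  r1, r1, 11 ; 0/4/9/2/6/14
#1 addi  r1, r2, 10 ; 0/19/9/2/6/14
#2 beq  r3, r1, L8 ; 0/19/9/2/6/14 ; →fallthru
#3 or   r3, r4, r1 ; 0/19/9/23/6/14
#4 ori   r5, r3, 4 ; 0/19/9/23/6/23
#5 addi  r0, r1, 13 ; 0/19/9/23/6/23
#6 bne  r1, r4, L11 ; 0/19/9/23/6/23 ; →target
#7 or   r4, r1, r4 ; 0/19/9/23/23/23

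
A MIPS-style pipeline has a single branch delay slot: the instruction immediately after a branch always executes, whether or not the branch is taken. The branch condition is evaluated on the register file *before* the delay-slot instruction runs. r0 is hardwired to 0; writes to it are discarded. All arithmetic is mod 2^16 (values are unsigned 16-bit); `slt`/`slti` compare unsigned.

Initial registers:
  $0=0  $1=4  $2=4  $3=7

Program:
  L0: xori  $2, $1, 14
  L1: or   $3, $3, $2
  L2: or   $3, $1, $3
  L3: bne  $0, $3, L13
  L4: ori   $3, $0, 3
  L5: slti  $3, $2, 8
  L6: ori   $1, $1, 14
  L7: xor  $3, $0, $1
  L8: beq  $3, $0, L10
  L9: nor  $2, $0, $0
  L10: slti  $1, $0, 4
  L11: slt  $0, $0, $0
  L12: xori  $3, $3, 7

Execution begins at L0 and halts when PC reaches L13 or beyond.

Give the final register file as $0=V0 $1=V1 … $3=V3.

$0=0 $1=4 $2=10 $3=3

  step pc=0: xori  $2, $1, 14  regs=(0,4,10,7)
  step pc=1: or   $3, $3, $2  regs=(0,4,10,15)
  step pc=2: or   $3, $1, $3  regs=(0,4,10,15)
  step pc=3: bne  $0, $3, L13  cond=T  regs=(0,4,10,15)
  step pc=4: ori   $3, $0, 3  regs=(0,4,10,3)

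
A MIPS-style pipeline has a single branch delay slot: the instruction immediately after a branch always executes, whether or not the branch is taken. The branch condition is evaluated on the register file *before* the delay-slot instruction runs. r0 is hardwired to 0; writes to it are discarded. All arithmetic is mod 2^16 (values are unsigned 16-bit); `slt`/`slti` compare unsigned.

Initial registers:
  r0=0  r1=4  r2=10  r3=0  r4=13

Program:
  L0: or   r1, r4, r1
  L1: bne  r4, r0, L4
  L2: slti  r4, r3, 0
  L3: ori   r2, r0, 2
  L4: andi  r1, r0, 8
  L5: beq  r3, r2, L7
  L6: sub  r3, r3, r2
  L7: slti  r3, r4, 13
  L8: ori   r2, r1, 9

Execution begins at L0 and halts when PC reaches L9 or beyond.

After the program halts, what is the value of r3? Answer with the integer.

#0 or   r1, r4, r1 ; 0/13/10/0/13
#1 bne  r4, r0, L4 ; 0/13/10/0/13 ; →target
#2 slti  r4, r3, 0 ; 0/13/10/0/0
#4 andi  r1, r0, 8 ; 0/0/10/0/0
#5 beq  r3, r2, L7 ; 0/0/10/0/0 ; →fallthru
#6 sub  r3, r3, r2 ; 0/0/10/65526/0
#7 slti  r3, r4, 13 ; 0/0/10/1/0
#8 ori   r2, r1, 9 ; 0/0/9/1/0

1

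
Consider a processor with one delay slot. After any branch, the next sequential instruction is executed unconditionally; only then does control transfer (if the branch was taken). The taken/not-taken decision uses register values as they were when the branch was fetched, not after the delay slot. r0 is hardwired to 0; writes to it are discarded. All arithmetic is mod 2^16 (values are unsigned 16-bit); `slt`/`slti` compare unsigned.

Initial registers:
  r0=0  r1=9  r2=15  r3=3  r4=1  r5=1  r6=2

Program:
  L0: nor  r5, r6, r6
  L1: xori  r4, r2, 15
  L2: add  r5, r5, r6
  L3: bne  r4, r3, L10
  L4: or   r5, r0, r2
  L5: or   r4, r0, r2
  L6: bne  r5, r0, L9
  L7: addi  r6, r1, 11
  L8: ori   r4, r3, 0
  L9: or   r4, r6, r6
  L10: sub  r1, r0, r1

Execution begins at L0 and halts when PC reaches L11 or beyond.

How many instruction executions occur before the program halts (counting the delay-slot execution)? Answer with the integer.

6

PC=0  nor  r5, r6, r6        | r0=0 r1=9 r2=15 r3=3 r4=1 r5=65533 r6=2
PC=1  xori  r4, r2, 15       | r0=0 r1=9 r2=15 r3=3 r4=0 r5=65533 r6=2
PC=2  add  r5, r5, r6        | r0=0 r1=9 r2=15 r3=3 r4=0 r5=65535 r6=2
PC=3  bne  r4, r3, L10       | r0=0 r1=9 r2=15 r3=3 r4=0 r5=65535 r6=2  [TAKEN]
PC=4  or   r5, r0, r2        | r0=0 r1=9 r2=15 r3=3 r4=0 r5=15 r6=2
PC=10 sub  r1, r0, r1        | r0=0 r1=65527 r2=15 r3=3 r4=0 r5=15 r6=2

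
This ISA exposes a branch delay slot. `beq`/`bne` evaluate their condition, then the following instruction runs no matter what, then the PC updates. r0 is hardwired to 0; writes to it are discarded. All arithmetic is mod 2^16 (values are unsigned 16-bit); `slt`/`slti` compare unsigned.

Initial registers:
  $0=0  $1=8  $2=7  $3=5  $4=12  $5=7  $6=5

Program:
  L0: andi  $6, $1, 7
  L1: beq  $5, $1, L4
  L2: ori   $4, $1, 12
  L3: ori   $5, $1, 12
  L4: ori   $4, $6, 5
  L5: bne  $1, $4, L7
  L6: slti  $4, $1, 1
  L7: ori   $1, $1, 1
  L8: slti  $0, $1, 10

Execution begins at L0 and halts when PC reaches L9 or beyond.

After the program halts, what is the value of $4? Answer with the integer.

0

#0 andi  $6, $1, 7 ; 0/8/7/5/12/7/0
#1 beq  $5, $1, L4 ; 0/8/7/5/12/7/0 ; →fallthru
#2 ori   $4, $1, 12 ; 0/8/7/5/12/7/0
#3 ori   $5, $1, 12 ; 0/8/7/5/12/12/0
#4 ori   $4, $6, 5 ; 0/8/7/5/5/12/0
#5 bne  $1, $4, L7 ; 0/8/7/5/5/12/0 ; →target
#6 slti  $4, $1, 1 ; 0/8/7/5/0/12/0
#7 ori   $1, $1, 1 ; 0/9/7/5/0/12/0
#8 slti  $0, $1, 10 ; 0/9/7/5/0/12/0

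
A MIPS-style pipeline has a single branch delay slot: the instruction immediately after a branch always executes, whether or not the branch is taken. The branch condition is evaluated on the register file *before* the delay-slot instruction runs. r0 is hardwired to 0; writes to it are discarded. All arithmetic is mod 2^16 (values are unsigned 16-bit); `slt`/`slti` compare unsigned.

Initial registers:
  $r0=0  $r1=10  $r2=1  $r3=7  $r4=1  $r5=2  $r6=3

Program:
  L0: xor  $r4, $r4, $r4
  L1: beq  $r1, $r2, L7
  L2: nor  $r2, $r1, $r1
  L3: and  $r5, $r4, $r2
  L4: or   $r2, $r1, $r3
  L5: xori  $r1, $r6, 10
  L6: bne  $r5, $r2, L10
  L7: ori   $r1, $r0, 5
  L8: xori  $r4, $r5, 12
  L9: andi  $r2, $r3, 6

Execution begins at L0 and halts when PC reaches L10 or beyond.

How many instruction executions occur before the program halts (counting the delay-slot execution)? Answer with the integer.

8

PC=0  xor  $r4, $r4, $r4     | $r0=0 $r1=10 $r2=1 $r3=7 $r4=0 $r5=2 $r6=3
PC=1  beq  $r1, $r2, L7      | $r0=0 $r1=10 $r2=1 $r3=7 $r4=0 $r5=2 $r6=3  [not taken]
PC=2  nor  $r2, $r1, $r1     | $r0=0 $r1=10 $r2=65525 $r3=7 $r4=0 $r5=2 $r6=3
PC=3  and  $r5, $r4, $r2     | $r0=0 $r1=10 $r2=65525 $r3=7 $r4=0 $r5=0 $r6=3
PC=4  or   $r2, $r1, $r3     | $r0=0 $r1=10 $r2=15 $r3=7 $r4=0 $r5=0 $r6=3
PC=5  xori  $r1, $r6, 10     | $r0=0 $r1=9 $r2=15 $r3=7 $r4=0 $r5=0 $r6=3
PC=6  bne  $r5, $r2, L10     | $r0=0 $r1=9 $r2=15 $r3=7 $r4=0 $r5=0 $r6=3  [TAKEN]
PC=7  ori   $r1, $r0, 5      | $r0=0 $r1=5 $r2=15 $r3=7 $r4=0 $r5=0 $r6=3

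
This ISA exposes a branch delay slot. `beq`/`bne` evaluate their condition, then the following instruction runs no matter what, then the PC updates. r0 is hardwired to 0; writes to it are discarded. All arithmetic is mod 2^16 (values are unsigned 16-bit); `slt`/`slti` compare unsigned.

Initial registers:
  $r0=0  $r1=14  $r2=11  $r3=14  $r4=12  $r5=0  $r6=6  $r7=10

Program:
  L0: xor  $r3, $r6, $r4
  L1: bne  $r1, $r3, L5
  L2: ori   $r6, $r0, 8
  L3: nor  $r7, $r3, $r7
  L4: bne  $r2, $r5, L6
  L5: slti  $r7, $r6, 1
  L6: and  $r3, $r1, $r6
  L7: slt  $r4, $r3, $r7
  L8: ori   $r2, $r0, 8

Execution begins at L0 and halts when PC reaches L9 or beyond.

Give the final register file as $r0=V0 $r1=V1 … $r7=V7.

$r0=0 $r1=14 $r2=8 $r3=8 $r4=0 $r5=0 $r6=8 $r7=0

#0 xor  $r3, $r6, $r4 ; 0/14/11/10/12/0/6/10
#1 bne  $r1, $r3, L5 ; 0/14/11/10/12/0/6/10 ; →target
#2 ori   $r6, $r0, 8 ; 0/14/11/10/12/0/8/10
#5 slti  $r7, $r6, 1 ; 0/14/11/10/12/0/8/0
#6 and  $r3, $r1, $r6 ; 0/14/11/8/12/0/8/0
#7 slt  $r4, $r3, $r7 ; 0/14/11/8/0/0/8/0
#8 ori   $r2, $r0, 8 ; 0/14/8/8/0/0/8/0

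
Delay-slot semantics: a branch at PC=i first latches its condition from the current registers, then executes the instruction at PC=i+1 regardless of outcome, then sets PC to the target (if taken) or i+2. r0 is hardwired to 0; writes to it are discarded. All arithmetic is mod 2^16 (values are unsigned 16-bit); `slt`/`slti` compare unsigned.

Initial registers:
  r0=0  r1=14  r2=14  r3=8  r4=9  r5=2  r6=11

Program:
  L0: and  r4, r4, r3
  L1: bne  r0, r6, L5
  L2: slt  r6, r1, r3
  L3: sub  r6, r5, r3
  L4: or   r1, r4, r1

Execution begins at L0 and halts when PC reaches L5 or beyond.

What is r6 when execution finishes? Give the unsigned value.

0

[0] and  r4, r4, r3  →  {r0:0, r1:14, r2:14, r3:8, r4:8, r5:2, r6:11}
[1] bne  r0, r6, L5  →  {r0:0, r1:14, r2:14, r3:8, r4:8, r5:2, r6:11}  ⟨branch taken⟩
[2] slt  r6, r1, r3  →  {r0:0, r1:14, r2:14, r3:8, r4:8, r5:2, r6:0}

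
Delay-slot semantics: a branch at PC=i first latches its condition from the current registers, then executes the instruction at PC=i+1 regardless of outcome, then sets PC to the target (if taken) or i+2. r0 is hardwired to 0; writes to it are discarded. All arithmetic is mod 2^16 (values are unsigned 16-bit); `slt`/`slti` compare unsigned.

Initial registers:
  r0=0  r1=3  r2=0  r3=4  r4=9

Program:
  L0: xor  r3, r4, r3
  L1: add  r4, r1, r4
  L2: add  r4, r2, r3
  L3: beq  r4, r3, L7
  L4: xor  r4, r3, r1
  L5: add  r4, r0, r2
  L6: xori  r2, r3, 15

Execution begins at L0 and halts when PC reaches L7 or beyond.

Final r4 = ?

14

  step pc=0: xor  r3, r4, r3  regs=(0,3,0,13,9)
  step pc=1: add  r4, r1, r4  regs=(0,3,0,13,12)
  step pc=2: add  r4, r2, r3  regs=(0,3,0,13,13)
  step pc=3: beq  r4, r3, L7  cond=T  regs=(0,3,0,13,13)
  step pc=4: xor  r4, r3, r1  regs=(0,3,0,13,14)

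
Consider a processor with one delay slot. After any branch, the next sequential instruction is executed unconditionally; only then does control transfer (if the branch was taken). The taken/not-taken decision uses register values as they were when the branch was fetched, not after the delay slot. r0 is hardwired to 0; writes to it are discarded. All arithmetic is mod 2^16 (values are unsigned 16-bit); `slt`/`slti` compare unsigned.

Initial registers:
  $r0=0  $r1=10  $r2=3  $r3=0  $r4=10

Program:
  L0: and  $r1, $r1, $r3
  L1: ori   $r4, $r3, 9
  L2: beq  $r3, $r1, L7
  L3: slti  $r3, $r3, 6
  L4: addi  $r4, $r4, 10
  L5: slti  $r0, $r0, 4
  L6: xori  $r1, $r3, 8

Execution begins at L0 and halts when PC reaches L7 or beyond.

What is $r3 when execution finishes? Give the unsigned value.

1

#0 and  $r1, $r1, $r3 ; 0/0/3/0/10
#1 ori   $r4, $r3, 9 ; 0/0/3/0/9
#2 beq  $r3, $r1, L7 ; 0/0/3/0/9 ; →target
#3 slti  $r3, $r3, 6 ; 0/0/3/1/9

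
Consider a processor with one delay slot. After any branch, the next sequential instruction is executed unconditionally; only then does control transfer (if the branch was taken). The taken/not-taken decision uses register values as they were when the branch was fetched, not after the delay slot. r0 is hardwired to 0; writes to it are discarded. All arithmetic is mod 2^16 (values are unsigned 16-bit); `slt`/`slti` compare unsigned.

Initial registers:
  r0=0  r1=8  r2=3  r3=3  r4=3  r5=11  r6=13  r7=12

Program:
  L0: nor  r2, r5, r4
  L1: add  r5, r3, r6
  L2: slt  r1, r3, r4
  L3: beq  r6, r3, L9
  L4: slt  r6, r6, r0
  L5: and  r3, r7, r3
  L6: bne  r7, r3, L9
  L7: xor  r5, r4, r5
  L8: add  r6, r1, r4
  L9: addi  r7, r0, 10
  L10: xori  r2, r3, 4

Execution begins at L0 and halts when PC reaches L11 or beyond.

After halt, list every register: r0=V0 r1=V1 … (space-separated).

r0=0 r1=0 r2=4 r3=0 r4=3 r5=19 r6=0 r7=10

[0] nor  r2, r5, r4  →  {r0:0, r1:8, r2:65524, r3:3, r4:3, r5:11, r6:13, r7:12}
[1] add  r5, r3, r6  →  {r0:0, r1:8, r2:65524, r3:3, r4:3, r5:16, r6:13, r7:12}
[2] slt  r1, r3, r4  →  {r0:0, r1:0, r2:65524, r3:3, r4:3, r5:16, r6:13, r7:12}
[3] beq  r6, r3, L9  →  {r0:0, r1:0, r2:65524, r3:3, r4:3, r5:16, r6:13, r7:12}  ⟨branch fallthrough⟩
[4] slt  r6, r6, r0  →  {r0:0, r1:0, r2:65524, r3:3, r4:3, r5:16, r6:0, r7:12}
[5] and  r3, r7, r3  →  {r0:0, r1:0, r2:65524, r3:0, r4:3, r5:16, r6:0, r7:12}
[6] bne  r7, r3, L9  →  {r0:0, r1:0, r2:65524, r3:0, r4:3, r5:16, r6:0, r7:12}  ⟨branch taken⟩
[7] xor  r5, r4, r5  →  {r0:0, r1:0, r2:65524, r3:0, r4:3, r5:19, r6:0, r7:12}
[9] addi  r7, r0, 10  →  {r0:0, r1:0, r2:65524, r3:0, r4:3, r5:19, r6:0, r7:10}
[10] xori  r2, r3, 4  →  {r0:0, r1:0, r2:4, r3:0, r4:3, r5:19, r6:0, r7:10}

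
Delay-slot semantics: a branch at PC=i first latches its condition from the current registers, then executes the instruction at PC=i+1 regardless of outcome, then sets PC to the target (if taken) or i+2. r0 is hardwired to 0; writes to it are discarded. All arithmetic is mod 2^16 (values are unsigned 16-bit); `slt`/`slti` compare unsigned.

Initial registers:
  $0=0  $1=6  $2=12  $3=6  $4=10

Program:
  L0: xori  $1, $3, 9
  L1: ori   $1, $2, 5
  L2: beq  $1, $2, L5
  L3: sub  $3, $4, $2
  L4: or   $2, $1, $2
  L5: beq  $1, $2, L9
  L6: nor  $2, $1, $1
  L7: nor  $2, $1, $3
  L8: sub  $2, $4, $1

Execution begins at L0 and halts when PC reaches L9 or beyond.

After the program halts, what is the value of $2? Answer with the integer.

#0 xori  $1, $3, 9 ; 0/15/12/6/10
#1 ori   $1, $2, 5 ; 0/13/12/6/10
#2 beq  $1, $2, L5 ; 0/13/12/6/10 ; →fallthru
#3 sub  $3, $4, $2 ; 0/13/12/65534/10
#4 or   $2, $1, $2 ; 0/13/13/65534/10
#5 beq  $1, $2, L9 ; 0/13/13/65534/10 ; →target
#6 nor  $2, $1, $1 ; 0/13/65522/65534/10

65522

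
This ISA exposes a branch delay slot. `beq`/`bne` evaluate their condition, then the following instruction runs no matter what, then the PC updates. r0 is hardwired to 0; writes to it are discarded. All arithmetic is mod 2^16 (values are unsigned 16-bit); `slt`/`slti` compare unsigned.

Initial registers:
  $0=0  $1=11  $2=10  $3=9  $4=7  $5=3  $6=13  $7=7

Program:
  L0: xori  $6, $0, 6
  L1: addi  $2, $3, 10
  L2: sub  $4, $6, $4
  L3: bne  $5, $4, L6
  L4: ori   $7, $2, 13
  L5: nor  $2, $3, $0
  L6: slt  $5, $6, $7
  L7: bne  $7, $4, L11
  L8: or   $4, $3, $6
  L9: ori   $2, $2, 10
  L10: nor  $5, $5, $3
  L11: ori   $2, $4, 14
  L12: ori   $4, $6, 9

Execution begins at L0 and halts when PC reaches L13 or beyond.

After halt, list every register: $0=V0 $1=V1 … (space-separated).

  step pc=0: xori  $6, $0, 6  regs=(0,11,10,9,7,3,6,7)
  step pc=1: addi  $2, $3, 10  regs=(0,11,19,9,7,3,6,7)
  step pc=2: sub  $4, $6, $4  regs=(0,11,19,9,65535,3,6,7)
  step pc=3: bne  $5, $4, L6  cond=T  regs=(0,11,19,9,65535,3,6,7)
  step pc=4: ori   $7, $2, 13  regs=(0,11,19,9,65535,3,6,31)
  step pc=6: slt  $5, $6, $7  regs=(0,11,19,9,65535,1,6,31)
  step pc=7: bne  $7, $4, L11  cond=T  regs=(0,11,19,9,65535,1,6,31)
  step pc=8: or   $4, $3, $6  regs=(0,11,19,9,15,1,6,31)
  step pc=11: ori   $2, $4, 14  regs=(0,11,15,9,15,1,6,31)
  step pc=12: ori   $4, $6, 9  regs=(0,11,15,9,15,1,6,31)

$0=0 $1=11 $2=15 $3=9 $4=15 $5=1 $6=6 $7=31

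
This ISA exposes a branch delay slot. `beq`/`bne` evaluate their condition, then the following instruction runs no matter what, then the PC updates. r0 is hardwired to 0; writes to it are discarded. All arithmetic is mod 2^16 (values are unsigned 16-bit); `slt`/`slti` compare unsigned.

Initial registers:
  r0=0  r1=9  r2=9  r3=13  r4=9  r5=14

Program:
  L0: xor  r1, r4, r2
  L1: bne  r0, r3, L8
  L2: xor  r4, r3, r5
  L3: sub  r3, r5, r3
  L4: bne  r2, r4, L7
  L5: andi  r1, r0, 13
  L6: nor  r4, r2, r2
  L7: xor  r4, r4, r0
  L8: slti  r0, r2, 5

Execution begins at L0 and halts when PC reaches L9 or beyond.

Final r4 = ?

3

[0] xor  r1, r4, r2  →  {r0:0, r1:0, r2:9, r3:13, r4:9, r5:14}
[1] bne  r0, r3, L8  →  {r0:0, r1:0, r2:9, r3:13, r4:9, r5:14}  ⟨branch taken⟩
[2] xor  r4, r3, r5  →  {r0:0, r1:0, r2:9, r3:13, r4:3, r5:14}
[8] slti  r0, r2, 5  →  {r0:0, r1:0, r2:9, r3:13, r4:3, r5:14}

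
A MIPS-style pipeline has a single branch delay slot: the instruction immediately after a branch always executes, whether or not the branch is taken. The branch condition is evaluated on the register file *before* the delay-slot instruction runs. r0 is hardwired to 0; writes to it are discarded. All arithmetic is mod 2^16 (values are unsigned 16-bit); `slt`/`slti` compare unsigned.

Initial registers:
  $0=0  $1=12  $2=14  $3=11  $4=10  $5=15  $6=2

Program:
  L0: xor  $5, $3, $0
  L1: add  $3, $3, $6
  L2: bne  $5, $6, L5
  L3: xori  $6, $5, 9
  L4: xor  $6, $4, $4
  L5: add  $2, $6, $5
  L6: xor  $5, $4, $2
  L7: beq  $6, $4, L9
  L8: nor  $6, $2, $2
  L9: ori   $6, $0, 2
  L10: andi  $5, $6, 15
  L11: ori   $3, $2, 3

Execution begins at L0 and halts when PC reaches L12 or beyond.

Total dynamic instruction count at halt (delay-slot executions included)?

11

#0 xor  $5, $3, $0 ; 0/12/14/11/10/11/2
#1 add  $3, $3, $6 ; 0/12/14/13/10/11/2
#2 bne  $5, $6, L5 ; 0/12/14/13/10/11/2 ; →target
#3 xori  $6, $5, 9 ; 0/12/14/13/10/11/2
#5 add  $2, $6, $5 ; 0/12/13/13/10/11/2
#6 xor  $5, $4, $2 ; 0/12/13/13/10/7/2
#7 beq  $6, $4, L9 ; 0/12/13/13/10/7/2 ; →fallthru
#8 nor  $6, $2, $2 ; 0/12/13/13/10/7/65522
#9 ori   $6, $0, 2 ; 0/12/13/13/10/7/2
#10 andi  $5, $6, 15 ; 0/12/13/13/10/2/2
#11 ori   $3, $2, 3 ; 0/12/13/15/10/2/2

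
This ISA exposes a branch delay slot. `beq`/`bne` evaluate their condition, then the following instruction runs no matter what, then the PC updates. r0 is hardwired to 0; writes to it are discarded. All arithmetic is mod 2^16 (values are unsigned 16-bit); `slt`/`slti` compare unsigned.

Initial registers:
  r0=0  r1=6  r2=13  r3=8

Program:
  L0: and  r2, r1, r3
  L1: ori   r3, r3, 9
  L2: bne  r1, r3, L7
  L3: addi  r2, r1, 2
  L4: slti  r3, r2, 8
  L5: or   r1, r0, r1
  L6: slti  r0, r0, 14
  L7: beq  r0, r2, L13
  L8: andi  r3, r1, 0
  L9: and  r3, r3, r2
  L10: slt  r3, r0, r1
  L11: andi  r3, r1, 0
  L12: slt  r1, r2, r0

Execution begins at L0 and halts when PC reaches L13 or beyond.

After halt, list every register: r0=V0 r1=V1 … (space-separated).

r0=0 r1=0 r2=8 r3=0

[0] and  r2, r1, r3  →  {r0:0, r1:6, r2:0, r3:8}
[1] ori   r3, r3, 9  →  {r0:0, r1:6, r2:0, r3:9}
[2] bne  r1, r3, L7  →  {r0:0, r1:6, r2:0, r3:9}  ⟨branch taken⟩
[3] addi  r2, r1, 2  →  {r0:0, r1:6, r2:8, r3:9}
[7] beq  r0, r2, L13  →  {r0:0, r1:6, r2:8, r3:9}  ⟨branch fallthrough⟩
[8] andi  r3, r1, 0  →  {r0:0, r1:6, r2:8, r3:0}
[9] and  r3, r3, r2  →  {r0:0, r1:6, r2:8, r3:0}
[10] slt  r3, r0, r1  →  {r0:0, r1:6, r2:8, r3:1}
[11] andi  r3, r1, 0  →  {r0:0, r1:6, r2:8, r3:0}
[12] slt  r1, r2, r0  →  {r0:0, r1:0, r2:8, r3:0}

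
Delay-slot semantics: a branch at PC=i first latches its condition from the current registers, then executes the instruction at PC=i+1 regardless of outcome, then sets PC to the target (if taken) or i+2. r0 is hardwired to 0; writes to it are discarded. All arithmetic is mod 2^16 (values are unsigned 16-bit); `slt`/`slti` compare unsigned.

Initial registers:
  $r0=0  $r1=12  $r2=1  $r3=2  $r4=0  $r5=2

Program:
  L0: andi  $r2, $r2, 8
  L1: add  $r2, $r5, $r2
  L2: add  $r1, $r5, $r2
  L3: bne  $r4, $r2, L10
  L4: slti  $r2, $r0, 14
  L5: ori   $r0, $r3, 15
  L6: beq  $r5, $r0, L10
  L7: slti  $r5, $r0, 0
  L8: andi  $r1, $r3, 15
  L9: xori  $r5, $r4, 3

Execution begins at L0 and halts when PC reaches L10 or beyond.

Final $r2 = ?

#0 andi  $r2, $r2, 8 ; 0/12/0/2/0/2
#1 add  $r2, $r5, $r2 ; 0/12/2/2/0/2
#2 add  $r1, $r5, $r2 ; 0/4/2/2/0/2
#3 bne  $r4, $r2, L10 ; 0/4/2/2/0/2 ; →target
#4 slti  $r2, $r0, 14 ; 0/4/1/2/0/2

1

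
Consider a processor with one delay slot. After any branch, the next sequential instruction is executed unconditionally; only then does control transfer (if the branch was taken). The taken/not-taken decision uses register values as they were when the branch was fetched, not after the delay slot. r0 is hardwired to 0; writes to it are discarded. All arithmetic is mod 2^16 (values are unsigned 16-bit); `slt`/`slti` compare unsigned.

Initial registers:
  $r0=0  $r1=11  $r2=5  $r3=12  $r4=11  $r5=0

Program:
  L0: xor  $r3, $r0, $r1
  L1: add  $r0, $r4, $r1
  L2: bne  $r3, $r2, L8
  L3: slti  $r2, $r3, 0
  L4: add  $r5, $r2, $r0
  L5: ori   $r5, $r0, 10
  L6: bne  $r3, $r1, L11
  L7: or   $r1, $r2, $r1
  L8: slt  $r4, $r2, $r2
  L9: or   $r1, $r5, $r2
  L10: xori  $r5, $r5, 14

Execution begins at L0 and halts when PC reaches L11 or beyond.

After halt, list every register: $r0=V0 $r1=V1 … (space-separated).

$r0=0 $r1=0 $r2=0 $r3=11 $r4=0 $r5=14

#0 xor  $r3, $r0, $r1 ; 0/11/5/11/11/0
#1 add  $r0, $r4, $r1 ; 0/11/5/11/11/0
#2 bne  $r3, $r2, L8 ; 0/11/5/11/11/0 ; →target
#3 slti  $r2, $r3, 0 ; 0/11/0/11/11/0
#8 slt  $r4, $r2, $r2 ; 0/11/0/11/0/0
#9 or   $r1, $r5, $r2 ; 0/0/0/11/0/0
#10 xori  $r5, $r5, 14 ; 0/0/0/11/0/14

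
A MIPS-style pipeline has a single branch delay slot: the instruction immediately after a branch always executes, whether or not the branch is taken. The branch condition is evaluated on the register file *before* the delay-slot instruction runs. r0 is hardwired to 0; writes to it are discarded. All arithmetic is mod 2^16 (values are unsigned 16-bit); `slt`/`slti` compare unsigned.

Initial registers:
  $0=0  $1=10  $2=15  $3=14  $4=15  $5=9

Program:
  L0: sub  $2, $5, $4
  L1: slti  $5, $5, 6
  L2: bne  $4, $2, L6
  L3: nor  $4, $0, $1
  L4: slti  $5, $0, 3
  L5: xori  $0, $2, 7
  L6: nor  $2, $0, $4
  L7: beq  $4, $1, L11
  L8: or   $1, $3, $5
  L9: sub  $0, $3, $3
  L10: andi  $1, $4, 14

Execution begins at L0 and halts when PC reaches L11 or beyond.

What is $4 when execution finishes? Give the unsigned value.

65525

  step pc=0: sub  $2, $5, $4  regs=(0,10,65530,14,15,9)
  step pc=1: slti  $5, $5, 6  regs=(0,10,65530,14,15,0)
  step pc=2: bne  $4, $2, L6  cond=T  regs=(0,10,65530,14,15,0)
  step pc=3: nor  $4, $0, $1  regs=(0,10,65530,14,65525,0)
  step pc=6: nor  $2, $0, $4  regs=(0,10,10,14,65525,0)
  step pc=7: beq  $4, $1, L11  cond=F  regs=(0,10,10,14,65525,0)
  step pc=8: or   $1, $3, $5  regs=(0,14,10,14,65525,0)
  step pc=9: sub  $0, $3, $3  regs=(0,14,10,14,65525,0)
  step pc=10: andi  $1, $4, 14  regs=(0,4,10,14,65525,0)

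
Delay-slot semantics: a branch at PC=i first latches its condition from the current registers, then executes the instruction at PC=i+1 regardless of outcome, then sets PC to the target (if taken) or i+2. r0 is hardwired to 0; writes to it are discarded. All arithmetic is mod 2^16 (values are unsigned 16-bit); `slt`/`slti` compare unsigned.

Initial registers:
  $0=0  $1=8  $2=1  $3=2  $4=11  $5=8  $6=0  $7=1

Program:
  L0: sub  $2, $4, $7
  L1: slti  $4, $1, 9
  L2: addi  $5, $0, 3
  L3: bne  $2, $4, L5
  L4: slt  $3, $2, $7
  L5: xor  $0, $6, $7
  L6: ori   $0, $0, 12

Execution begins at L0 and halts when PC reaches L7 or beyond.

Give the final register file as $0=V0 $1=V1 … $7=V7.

[0] sub  $2, $4, $7  →  {$0:0, $1:8, $2:10, $3:2, $4:11, $5:8, $6:0, $7:1}
[1] slti  $4, $1, 9  →  {$0:0, $1:8, $2:10, $3:2, $4:1, $5:8, $6:0, $7:1}
[2] addi  $5, $0, 3  →  {$0:0, $1:8, $2:10, $3:2, $4:1, $5:3, $6:0, $7:1}
[3] bne  $2, $4, L5  →  {$0:0, $1:8, $2:10, $3:2, $4:1, $5:3, $6:0, $7:1}  ⟨branch taken⟩
[4] slt  $3, $2, $7  →  {$0:0, $1:8, $2:10, $3:0, $4:1, $5:3, $6:0, $7:1}
[5] xor  $0, $6, $7  →  {$0:0, $1:8, $2:10, $3:0, $4:1, $5:3, $6:0, $7:1}
[6] ori   $0, $0, 12  →  {$0:0, $1:8, $2:10, $3:0, $4:1, $5:3, $6:0, $7:1}

$0=0 $1=8 $2=10 $3=0 $4=1 $5=3 $6=0 $7=1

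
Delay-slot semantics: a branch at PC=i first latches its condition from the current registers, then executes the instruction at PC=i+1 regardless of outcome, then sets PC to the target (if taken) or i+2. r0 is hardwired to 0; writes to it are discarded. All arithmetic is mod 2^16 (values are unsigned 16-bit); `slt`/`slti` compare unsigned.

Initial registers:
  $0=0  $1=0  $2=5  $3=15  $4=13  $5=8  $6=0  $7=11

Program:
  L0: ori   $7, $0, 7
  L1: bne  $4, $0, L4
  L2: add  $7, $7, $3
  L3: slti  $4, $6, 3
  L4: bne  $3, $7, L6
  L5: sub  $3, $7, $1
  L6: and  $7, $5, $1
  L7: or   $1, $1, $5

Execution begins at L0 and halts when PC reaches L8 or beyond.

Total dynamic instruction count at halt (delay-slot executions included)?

  step pc=0: ori   $7, $0, 7  regs=(0,0,5,15,13,8,0,7)
  step pc=1: bne  $4, $0, L4  cond=T  regs=(0,0,5,15,13,8,0,7)
  step pc=2: add  $7, $7, $3  regs=(0,0,5,15,13,8,0,22)
  step pc=4: bne  $3, $7, L6  cond=T  regs=(0,0,5,15,13,8,0,22)
  step pc=5: sub  $3, $7, $1  regs=(0,0,5,22,13,8,0,22)
  step pc=6: and  $7, $5, $1  regs=(0,0,5,22,13,8,0,0)
  step pc=7: or   $1, $1, $5  regs=(0,8,5,22,13,8,0,0)

7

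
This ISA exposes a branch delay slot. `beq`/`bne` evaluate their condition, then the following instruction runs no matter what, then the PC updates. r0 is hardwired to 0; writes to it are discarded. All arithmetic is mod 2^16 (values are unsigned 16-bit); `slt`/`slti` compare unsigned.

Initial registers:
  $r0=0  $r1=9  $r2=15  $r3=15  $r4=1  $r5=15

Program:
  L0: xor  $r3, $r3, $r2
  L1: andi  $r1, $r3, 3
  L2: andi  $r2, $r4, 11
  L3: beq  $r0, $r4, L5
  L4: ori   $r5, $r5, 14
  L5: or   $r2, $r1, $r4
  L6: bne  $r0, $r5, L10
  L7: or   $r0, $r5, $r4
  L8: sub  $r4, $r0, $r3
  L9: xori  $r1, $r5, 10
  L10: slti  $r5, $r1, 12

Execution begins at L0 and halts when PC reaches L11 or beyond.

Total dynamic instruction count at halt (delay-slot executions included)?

PC=0  xor  $r3, $r3, $r2     | $r0=0 $r1=9 $r2=15 $r3=0 $r4=1 $r5=15
PC=1  andi  $r1, $r3, 3      | $r0=0 $r1=0 $r2=15 $r3=0 $r4=1 $r5=15
PC=2  andi  $r2, $r4, 11     | $r0=0 $r1=0 $r2=1 $r3=0 $r4=1 $r5=15
PC=3  beq  $r0, $r4, L5      | $r0=0 $r1=0 $r2=1 $r3=0 $r4=1 $r5=15  [not taken]
PC=4  ori   $r5, $r5, 14     | $r0=0 $r1=0 $r2=1 $r3=0 $r4=1 $r5=15
PC=5  or   $r2, $r1, $r4     | $r0=0 $r1=0 $r2=1 $r3=0 $r4=1 $r5=15
PC=6  bne  $r0, $r5, L10     | $r0=0 $r1=0 $r2=1 $r3=0 $r4=1 $r5=15  [TAKEN]
PC=7  or   $r0, $r5, $r4     | $r0=0 $r1=0 $r2=1 $r3=0 $r4=1 $r5=15
PC=10 slti  $r5, $r1, 12     | $r0=0 $r1=0 $r2=1 $r3=0 $r4=1 $r5=1

9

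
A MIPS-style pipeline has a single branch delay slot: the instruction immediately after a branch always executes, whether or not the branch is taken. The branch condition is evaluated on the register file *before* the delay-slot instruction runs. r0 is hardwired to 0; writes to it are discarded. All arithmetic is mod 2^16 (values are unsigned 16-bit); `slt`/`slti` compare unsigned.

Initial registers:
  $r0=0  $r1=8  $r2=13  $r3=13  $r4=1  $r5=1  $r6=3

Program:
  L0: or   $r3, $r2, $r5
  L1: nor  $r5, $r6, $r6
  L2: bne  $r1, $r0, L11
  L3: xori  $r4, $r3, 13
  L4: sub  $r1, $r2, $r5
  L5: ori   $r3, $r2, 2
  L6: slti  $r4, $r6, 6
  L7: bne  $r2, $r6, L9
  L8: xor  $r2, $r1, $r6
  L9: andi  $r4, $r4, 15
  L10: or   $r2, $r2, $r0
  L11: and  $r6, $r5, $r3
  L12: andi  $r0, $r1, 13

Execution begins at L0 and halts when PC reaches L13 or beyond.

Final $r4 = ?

0

PC=0  or   $r3, $r2, $r5     | $r0=0 $r1=8 $r2=13 $r3=13 $r4=1 $r5=1 $r6=3
PC=1  nor  $r5, $r6, $r6     | $r0=0 $r1=8 $r2=13 $r3=13 $r4=1 $r5=65532 $r6=3
PC=2  bne  $r1, $r0, L11     | $r0=0 $r1=8 $r2=13 $r3=13 $r4=1 $r5=65532 $r6=3  [TAKEN]
PC=3  xori  $r4, $r3, 13     | $r0=0 $r1=8 $r2=13 $r3=13 $r4=0 $r5=65532 $r6=3
PC=11 and  $r6, $r5, $r3     | $r0=0 $r1=8 $r2=13 $r3=13 $r4=0 $r5=65532 $r6=12
PC=12 andi  $r0, $r1, 13     | $r0=0 $r1=8 $r2=13 $r3=13 $r4=0 $r5=65532 $r6=12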